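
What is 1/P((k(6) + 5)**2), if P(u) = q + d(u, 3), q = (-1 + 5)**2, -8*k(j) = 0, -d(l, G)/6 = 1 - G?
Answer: 1/28 ≈ 0.035714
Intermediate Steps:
d(l, G) = -6 + 6*G (d(l, G) = -6*(1 - G) = -6 + 6*G)
k(j) = 0 (k(j) = -1/8*0 = 0)
q = 16 (q = 4**2 = 16)
P(u) = 28 (P(u) = 16 + (-6 + 6*3) = 16 + (-6 + 18) = 16 + 12 = 28)
1/P((k(6) + 5)**2) = 1/28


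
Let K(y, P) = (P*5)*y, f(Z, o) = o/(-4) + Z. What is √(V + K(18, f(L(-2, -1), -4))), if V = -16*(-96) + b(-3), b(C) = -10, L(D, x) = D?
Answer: 2*√359 ≈ 37.895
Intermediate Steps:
f(Z, o) = Z - o/4 (f(Z, o) = o*(-¼) + Z = -o/4 + Z = Z - o/4)
K(y, P) = 5*P*y (K(y, P) = (5*P)*y = 5*P*y)
V = 1526 (V = -16*(-96) - 10 = 1536 - 10 = 1526)
√(V + K(18, f(L(-2, -1), -4))) = √(1526 + 5*(-2 - ¼*(-4))*18) = √(1526 + 5*(-2 + 1)*18) = √(1526 + 5*(-1)*18) = √(1526 - 90) = √1436 = 2*√359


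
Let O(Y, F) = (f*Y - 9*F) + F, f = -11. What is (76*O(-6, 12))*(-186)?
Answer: 424080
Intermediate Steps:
O(Y, F) = -11*Y - 8*F (O(Y, F) = (-11*Y - 9*F) + F = -11*Y - 8*F)
(76*O(-6, 12))*(-186) = (76*(-11*(-6) - 8*12))*(-186) = (76*(66 - 96))*(-186) = (76*(-30))*(-186) = -2280*(-186) = 424080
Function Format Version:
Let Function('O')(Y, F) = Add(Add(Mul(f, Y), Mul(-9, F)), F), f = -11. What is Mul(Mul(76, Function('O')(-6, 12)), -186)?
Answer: 424080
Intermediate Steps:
Function('O')(Y, F) = Add(Mul(-11, Y), Mul(-8, F)) (Function('O')(Y, F) = Add(Add(Mul(-11, Y), Mul(-9, F)), F) = Add(Mul(-11, Y), Mul(-8, F)))
Mul(Mul(76, Function('O')(-6, 12)), -186) = Mul(Mul(76, Add(Mul(-11, -6), Mul(-8, 12))), -186) = Mul(Mul(76, Add(66, -96)), -186) = Mul(Mul(76, -30), -186) = Mul(-2280, -186) = 424080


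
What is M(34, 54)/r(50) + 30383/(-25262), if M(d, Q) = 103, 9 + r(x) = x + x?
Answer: -162867/2298842 ≈ -0.070847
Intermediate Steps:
r(x) = -9 + 2*x (r(x) = -9 + (x + x) = -9 + 2*x)
M(34, 54)/r(50) + 30383/(-25262) = 103/(-9 + 2*50) + 30383/(-25262) = 103/(-9 + 100) + 30383*(-1/25262) = 103/91 - 30383/25262 = -162867/2298842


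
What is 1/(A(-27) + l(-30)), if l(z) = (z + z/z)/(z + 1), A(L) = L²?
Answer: 1/730 ≈ 0.0013699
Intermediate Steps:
l(z) = 1 (l(z) = (z + 1)/(1 + z) = (1 + z)/(1 + z) = 1)
1/(A(-27) + l(-30)) = 1/((-27)² + 1) = 1/(729 + 1) = 1/730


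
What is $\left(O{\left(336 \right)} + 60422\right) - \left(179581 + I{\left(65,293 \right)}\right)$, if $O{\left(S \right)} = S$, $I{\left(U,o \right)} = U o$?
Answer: $-137868$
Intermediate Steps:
$\left(O{\left(336 \right)} + 60422\right) - \left(179581 + I{\left(65,293 \right)}\right) = \left(336 + 60422\right) - \left(179581 + 65 \cdot 293\right) = 60758 - 198626 = -137868$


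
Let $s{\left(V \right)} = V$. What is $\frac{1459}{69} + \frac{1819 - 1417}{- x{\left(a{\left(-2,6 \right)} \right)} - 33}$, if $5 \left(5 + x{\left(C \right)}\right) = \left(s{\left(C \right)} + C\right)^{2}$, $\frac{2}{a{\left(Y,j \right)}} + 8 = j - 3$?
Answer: $\frac{277099}{40434} \approx 6.8531$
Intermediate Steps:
$a{\left(Y,j \right)} = \frac{2}{-11 + j}$ ($a{\left(Y,j \right)} = \frac{2}{-8 + \left(j - 3\right)} = \frac{2}{-8 + \left(-3 + j\right)} = \frac{2}{-11 + j}$)
$x{\left(C \right)} = -5 + \frac{4 C^{2}}{5}$ ($x{\left(C \right)} = -5 + \frac{\left(C + C\right)^{2}}{5} = -5 + \frac{\left(2 C\right)^{2}}{5} = -5 + \frac{4 C^{2}}{5}$)
$\frac{1459}{69} + \frac{1819 - 1417}{- x{\left(a{\left(-2,6 \right)} \right)} - 33} = \frac{1459}{69} + \frac{1819 - 1417}{- (-5 + \frac{4 \left(\frac{2}{-11 + 6}\right)^{2}}{5}) - 33} = 1459 \cdot \frac{1}{69} + \frac{402}{- (-5 + \frac{4 \left(\frac{2}{-5}\right)^{2}}{5}) - 33} = \frac{1459}{69} + \frac{402}{- (-5 + \frac{4 \left(2 \left(- \frac{1}{5}\right)\right)^{2}}{5}) - 33} = \frac{1459}{69} + \frac{402}{- (-5 + \frac{4 \left(- \frac{2}{5}\right)^{2}}{5}) - 33} = \frac{1459}{69} + \frac{402}{- (-5 + \frac{4}{5} \cdot \frac{4}{25}) - 33} = \frac{1459}{69} + \frac{402}{- (-5 + \frac{16}{125}) - 33} = \frac{1459}{69} + \frac{402}{\left(-1\right) \left(- \frac{609}{125}\right) - 33} = \frac{1459}{69} + \frac{402}{\frac{609}{125} - 33} = \frac{1459}{69} + \frac{402}{- \frac{3516}{125}} = \frac{1459}{69} + 402 \left(- \frac{125}{3516}\right) = \frac{1459}{69} - \frac{8375}{586} = \frac{277099}{40434}$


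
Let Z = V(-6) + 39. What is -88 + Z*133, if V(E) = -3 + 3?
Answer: 5099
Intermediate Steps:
V(E) = 0
Z = 39 (Z = 0 + 39 = 39)
-88 + Z*133 = -88 + 39*133 = -88 + 5187 = 5099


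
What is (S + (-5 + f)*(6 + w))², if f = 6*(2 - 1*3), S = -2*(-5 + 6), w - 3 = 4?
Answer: 21025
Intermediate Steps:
w = 7 (w = 3 + 4 = 7)
S = -2 (S = -2*1 = -2)
f = -6 (f = 6*(2 - 3) = 6*(-1) = -6)
(S + (-5 + f)*(6 + w))² = (-2 + (-5 - 6)*(6 + 7))² = (-2 - 11*13)² = (-2 - 143)² = (-145)² = 21025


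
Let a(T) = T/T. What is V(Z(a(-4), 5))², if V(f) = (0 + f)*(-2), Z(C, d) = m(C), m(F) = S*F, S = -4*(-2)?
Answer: 256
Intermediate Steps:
S = 8
a(T) = 1
m(F) = 8*F
Z(C, d) = 8*C
V(f) = -2*f (V(f) = f*(-2) = -2*f)
V(Z(a(-4), 5))² = (-16)² = 256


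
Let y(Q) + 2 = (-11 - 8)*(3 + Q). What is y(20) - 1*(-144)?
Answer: -295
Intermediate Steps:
y(Q) = -59 - 19*Q (y(Q) = -2 + (-11 - 8)*(3 + Q) = -2 - 19*(3 + Q) = -2 + (-57 - 19*Q) = -59 - 19*Q)
y(20) - 1*(-144) = (-59 - 19*20) - 1*(-144) = (-59 - 380) + 144 = -439 + 144 = -295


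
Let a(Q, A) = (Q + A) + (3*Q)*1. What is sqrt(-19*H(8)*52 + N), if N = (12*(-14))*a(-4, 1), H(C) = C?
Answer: 2*I*sqrt(1346) ≈ 73.376*I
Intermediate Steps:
a(Q, A) = A + 4*Q (a(Q, A) = (A + Q) + 3*Q = A + 4*Q)
N = 2520 (N = (12*(-14))*(1 + 4*(-4)) = -168*(1 - 16) = -168*(-15) = 2520)
sqrt(-19*H(8)*52 + N) = sqrt(-19*8*52 + 2520) = sqrt(-152*52 + 2520) = sqrt(-7904 + 2520) = sqrt(-5384) = 2*I*sqrt(1346)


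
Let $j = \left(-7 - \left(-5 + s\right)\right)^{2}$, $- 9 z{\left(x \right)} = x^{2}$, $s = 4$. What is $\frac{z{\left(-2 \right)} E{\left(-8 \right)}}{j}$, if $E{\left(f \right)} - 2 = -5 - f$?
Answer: $- \frac{5}{81} \approx -0.061728$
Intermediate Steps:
$E{\left(f \right)} = -3 - f$ ($E{\left(f \right)} = 2 - \left(5 + f\right) = -3 - f$)
$z{\left(x \right)} = - \frac{x^{2}}{9}$
$j = 36$ ($j = \left(-7 + \left(5 - 4\right)\right)^{2} = \left(-7 + 1\right)^{2} = \left(-6\right)^{2} = 36$)
$\frac{z{\left(-2 \right)} E{\left(-8 \right)}}{j} = \frac{- \frac{\left(-2\right)^{2}}{9} \left(-3 - -8\right)}{36} = \left(- \frac{1}{9}\right) 4 \left(-3 + 8\right) \frac{1}{36} = \left(- \frac{4}{9}\right) 5 \cdot \frac{1}{36} = \left(- \frac{20}{9}\right) \frac{1}{36} = - \frac{5}{81}$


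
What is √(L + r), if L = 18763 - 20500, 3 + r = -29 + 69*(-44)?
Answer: 31*I*√5 ≈ 69.318*I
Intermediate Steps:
r = -3068 (r = -3 + (-29 + 69*(-44)) = -3 + (-29 - 3036) = -3 - 3065 = -3068)
L = -1737
√(L + r) = √(-1737 - 3068) = √(-4805) = 31*I*√5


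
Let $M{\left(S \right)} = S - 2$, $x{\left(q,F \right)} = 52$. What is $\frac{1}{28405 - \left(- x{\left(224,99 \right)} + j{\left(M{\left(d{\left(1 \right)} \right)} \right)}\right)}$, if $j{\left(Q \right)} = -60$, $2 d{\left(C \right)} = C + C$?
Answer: $\frac{1}{28517} \approx 3.5067 \cdot 10^{-5}$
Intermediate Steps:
$d{\left(C \right)} = C$ ($d{\left(C \right)} = \frac{C + C}{2} = \frac{2 C}{2} = C$)
$M{\left(S \right)} = -2 + S$ ($M{\left(S \right)} = S - 2 = -2 + S$)
$\frac{1}{28405 - \left(- x{\left(224,99 \right)} + j{\left(M{\left(d{\left(1 \right)} \right)} \right)}\right)} = \frac{1}{28405 + \left(52 - -60\right)} = \frac{1}{28405 + \left(52 + 60\right)} = \frac{1}{28405 + 112} = \frac{1}{28517}$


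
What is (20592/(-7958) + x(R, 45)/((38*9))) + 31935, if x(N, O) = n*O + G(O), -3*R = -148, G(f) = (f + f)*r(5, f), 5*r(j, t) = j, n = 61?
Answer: 4829498007/151202 ≈ 31941.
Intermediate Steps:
r(j, t) = j/5
G(f) = 2*f (G(f) = (f + f)*((⅕)*5) = (2*f)*1 = 2*f)
R = 148/3 (R = -⅓*(-148) = 148/3 ≈ 49.333)
x(N, O) = 63*O (x(N, O) = 61*O + 2*O = 63*O)
(20592/(-7958) + x(R, 45)/((38*9))) + 31935 = (20592/(-7958) + (63*45)/((38*9))) + 31935 = (20592*(-1/7958) + 2835/342) + 31935 = (-10296/3979 + 2835*(1/342)) + 31935 = (-10296/3979 + 315/38) + 31935 = 862137/151202 + 31935 = 4829498007/151202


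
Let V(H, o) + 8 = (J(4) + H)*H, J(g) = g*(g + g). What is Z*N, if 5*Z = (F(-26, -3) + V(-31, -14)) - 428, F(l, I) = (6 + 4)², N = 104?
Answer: -38168/5 ≈ -7633.6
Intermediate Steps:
J(g) = 2*g² (J(g) = g*(2*g) = 2*g²)
V(H, o) = -8 + H*(32 + H) (V(H, o) = -8 + (2*4² + H)*H = -8 + (2*16 + H)*H = -8 + (32 + H)*H = -8 + H*(32 + H))
F(l, I) = 100 (F(l, I) = 10² = 100)
Z = -367/5 (Z = ((100 + (-8 + (-31)² + 32*(-31))) - 428)/5 = ((100 + (-8 + 961 - 992)) - 428)/5 = ((100 - 39) - 428)/5 = (61 - 428)/5 = (⅕)*(-367) = -367/5 ≈ -73.400)
Z*N = -367/5*104 = -38168/5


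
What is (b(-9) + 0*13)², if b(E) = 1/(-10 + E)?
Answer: 1/361 ≈ 0.0027701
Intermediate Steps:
(b(-9) + 0*13)² = (1/(-10 - 9) + 0*13)² = (1/(-19) + 0)² = (-1/19 + 0)² = (-1/19)² = 1/361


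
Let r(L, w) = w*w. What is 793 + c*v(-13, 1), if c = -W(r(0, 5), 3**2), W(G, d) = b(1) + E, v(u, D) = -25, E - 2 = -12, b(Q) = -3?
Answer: 468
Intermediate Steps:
r(L, w) = w**2
E = -10 (E = 2 - 12 = -10)
W(G, d) = -13 (W(G, d) = -3 - 10 = -13)
c = 13 (c = -1*(-13) = 13)
793 + c*v(-13, 1) = 793 + 13*(-25) = 793 - 325 = 468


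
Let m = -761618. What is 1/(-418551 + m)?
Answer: -1/1180169 ≈ -8.4734e-7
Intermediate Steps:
1/(-418551 + m) = 1/(-418551 - 761618) = 1/(-1180169) = -1/1180169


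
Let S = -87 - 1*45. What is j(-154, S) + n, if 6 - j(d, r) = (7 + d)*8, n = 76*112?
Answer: 9694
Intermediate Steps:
S = -132 (S = -87 - 45 = -132)
n = 8512
j(d, r) = -50 - 8*d (j(d, r) = 6 - (7 + d)*8 = 6 - (56 + 8*d) = 6 + (-56 - 8*d) = -50 - 8*d)
j(-154, S) + n = (-50 - 8*(-154)) + 8512 = (-50 + 1232) + 8512 = 1182 + 8512 = 9694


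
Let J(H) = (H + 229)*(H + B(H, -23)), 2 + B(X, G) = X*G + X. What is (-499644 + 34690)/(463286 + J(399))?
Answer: 232477/2399991 ≈ 0.096866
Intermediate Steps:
B(X, G) = -2 + X + G*X (B(X, G) = -2 + (X*G + X) = -2 + (G*X + X) = -2 + (X + G*X) = -2 + X + G*X)
J(H) = (-2 - 21*H)*(229 + H) (J(H) = (H + 229)*(H + (-2 + H - 23*H)) = (229 + H)*(H + (-2 - 22*H)) = (229 + H)*(-2 - 21*H) = (-2 - 21*H)*(229 + H))
(-499644 + 34690)/(463286 + J(399)) = (-499644 + 34690)/(463286 + (-458 - 4811*399 - 21*399**2)) = -464954/(463286 + (-458 - 1919589 - 21*159201)) = -464954/(463286 + (-458 - 1919589 - 3343221)) = -464954/(463286 - 5263268) = -464954/(-4799982) = -464954*(-1/4799982) = 232477/2399991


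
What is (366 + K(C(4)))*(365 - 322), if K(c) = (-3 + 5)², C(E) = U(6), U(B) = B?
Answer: 15910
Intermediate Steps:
C(E) = 6
K(c) = 4 (K(c) = 2² = 4)
(366 + K(C(4)))*(365 - 322) = (366 + 4)*(365 - 322) = 370*43 = 15910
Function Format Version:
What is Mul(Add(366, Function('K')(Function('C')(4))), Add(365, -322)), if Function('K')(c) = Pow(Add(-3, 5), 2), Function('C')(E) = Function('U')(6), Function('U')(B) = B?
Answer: 15910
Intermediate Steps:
Function('C')(E) = 6
Function('K')(c) = 4 (Function('K')(c) = Pow(2, 2) = 4)
Mul(Add(366, Function('K')(Function('C')(4))), Add(365, -322)) = Mul(Add(366, 4), Add(365, -322)) = Mul(370, 43) = 15910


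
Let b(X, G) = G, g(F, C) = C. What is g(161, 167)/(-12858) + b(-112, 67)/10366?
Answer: -217409/33321507 ≈ -0.0065246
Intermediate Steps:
g(161, 167)/(-12858) + b(-112, 67)/10366 = 167/(-12858) + 67/10366 = 167*(-1/12858) + 67*(1/10366) = -167/12858 + 67/10366 = -217409/33321507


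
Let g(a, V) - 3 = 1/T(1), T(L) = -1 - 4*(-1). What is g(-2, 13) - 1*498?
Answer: -1484/3 ≈ -494.67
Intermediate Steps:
T(L) = 3 (T(L) = -1 + 4 = 3)
g(a, V) = 10/3 (g(a, V) = 3 + 1/3 = 3 + ⅓ = 10/3)
g(-2, 13) - 1*498 = 10/3 - 1*498 = 10/3 - 498 = -1484/3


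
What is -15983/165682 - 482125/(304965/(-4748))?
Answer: 6895685082971/918676566 ≈ 7506.1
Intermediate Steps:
-15983/165682 - 482125/(304965/(-4748)) = -15983*1/165682 - 482125/(304965*(-1/4748)) = -1453/15062 - 482125/(-304965/4748) = -1453/15062 - 482125*(-4748/304965) = -1453/15062 + 457825900/60993 = 6895685082971/918676566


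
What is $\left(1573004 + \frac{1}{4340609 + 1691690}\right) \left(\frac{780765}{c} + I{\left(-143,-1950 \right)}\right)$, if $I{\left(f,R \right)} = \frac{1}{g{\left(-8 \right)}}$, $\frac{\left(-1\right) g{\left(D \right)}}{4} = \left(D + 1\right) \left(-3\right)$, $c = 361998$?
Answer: $\frac{1637256576951482163}{485262260756} \approx 3.374 \cdot 10^{6}$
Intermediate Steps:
$g{\left(D \right)} = 12 + 12 D$ ($g{\left(D \right)} = - 4 \left(D + 1\right) \left(-3\right) = - 4 \left(1 + D\right) \left(-3\right) = - 4 \left(-3 - 3 D\right) = 12 + 12 D$)
$I{\left(f,R \right)} = - \frac{1}{84}$ ($I{\left(f,R \right)} = \frac{1}{12 + 12 \left(-8\right)} = \frac{1}{12 - 96} = \frac{1}{-84} = - \frac{1}{84}$)
$\left(1573004 + \frac{1}{4340609 + 1691690}\right) \left(\frac{780765}{c} + I{\left(-143,-1950 \right)}\right) = \left(1573004 + \frac{1}{4340609 + 1691690}\right) \left(\frac{780765}{361998} - \frac{1}{84}\right) = \left(1573004 + \frac{1}{6032299}\right) \left(780765 \cdot \frac{1}{361998} - \frac{1}{84}\right) = \left(1573004 + \frac{1}{6032299}\right) \left(\frac{260255}{120666} - \frac{1}{84}\right) = \frac{9488830456197}{6032299} \cdot \frac{517637}{241332} = \frac{1637256576951482163}{485262260756}$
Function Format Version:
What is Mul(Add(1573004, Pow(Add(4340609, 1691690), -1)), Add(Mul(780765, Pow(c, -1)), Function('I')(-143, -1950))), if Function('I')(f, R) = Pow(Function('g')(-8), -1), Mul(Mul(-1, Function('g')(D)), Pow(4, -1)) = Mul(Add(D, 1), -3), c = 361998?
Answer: Rational(1637256576951482163, 485262260756) ≈ 3.3740e+6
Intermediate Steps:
Function('g')(D) = Add(12, Mul(12, D)) (Function('g')(D) = Mul(-4, Mul(Add(D, 1), -3)) = Mul(-4, Mul(Add(1, D), -3)) = Mul(-4, Add(-3, Mul(-3, D))) = Add(12, Mul(12, D)))
Function('I')(f, R) = Rational(-1, 84) (Function('I')(f, R) = Pow(Add(12, Mul(12, -8)), -1) = Pow(Add(12, -96), -1) = Pow(-84, -1) = Rational(-1, 84))
Mul(Add(1573004, Pow(Add(4340609, 1691690), -1)), Add(Mul(780765, Pow(c, -1)), Function('I')(-143, -1950))) = Mul(Add(1573004, Pow(Add(4340609, 1691690), -1)), Add(Mul(780765, Pow(361998, -1)), Rational(-1, 84))) = Mul(Add(1573004, Pow(6032299, -1)), Add(Mul(780765, Rational(1, 361998)), Rational(-1, 84))) = Mul(Add(1573004, Rational(1, 6032299)), Add(Rational(260255, 120666), Rational(-1, 84))) = Mul(Rational(9488830456197, 6032299), Rational(517637, 241332)) = Rational(1637256576951482163, 485262260756)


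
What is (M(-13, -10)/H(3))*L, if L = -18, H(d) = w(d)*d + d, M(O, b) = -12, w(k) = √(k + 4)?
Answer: -12 + 12*√7 ≈ 19.749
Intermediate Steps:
w(k) = √(4 + k)
H(d) = d + d*√(4 + d) (H(d) = √(4 + d)*d + d = d*√(4 + d) + d = d + d*√(4 + d))
(M(-13, -10)/H(3))*L = -12*1/(3*(1 + √(4 + 3)))*(-18) = -12*1/(3*(1 + √7))*(-18) = -12/(3 + 3*√7)*(-18) = 216/(3 + 3*√7)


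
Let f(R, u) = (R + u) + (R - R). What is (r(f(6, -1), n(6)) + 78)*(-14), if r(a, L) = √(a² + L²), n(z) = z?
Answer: -1092 - 14*√61 ≈ -1201.3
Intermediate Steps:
f(R, u) = R + u (f(R, u) = (R + u) + 0 = R + u)
r(a, L) = √(L² + a²)
(r(f(6, -1), n(6)) + 78)*(-14) = (√(6² + (6 - 1)²) + 78)*(-14) = (√(36 + 5²) + 78)*(-14) = (√(36 + 25) + 78)*(-14) = (√61 + 78)*(-14) = (78 + √61)*(-14) = -1092 - 14*√61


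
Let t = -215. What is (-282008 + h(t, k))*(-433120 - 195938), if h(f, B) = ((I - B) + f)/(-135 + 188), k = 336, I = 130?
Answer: 9402432422010/53 ≈ 1.7740e+11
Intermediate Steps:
h(f, B) = 130/53 - B/53 + f/53 (h(f, B) = ((130 - B) + f)/(-135 + 188) = (130 + f - B)/53 = (130 + f - B)*(1/53) = 130/53 - B/53 + f/53)
(-282008 + h(t, k))*(-433120 - 195938) = (-282008 + (130/53 - 1/53*336 + (1/53)*(-215)))*(-433120 - 195938) = (-282008 + (130/53 - 336/53 - 215/53))*(-629058) = (-282008 - 421/53)*(-629058) = -14946845/53*(-629058) = 9402432422010/53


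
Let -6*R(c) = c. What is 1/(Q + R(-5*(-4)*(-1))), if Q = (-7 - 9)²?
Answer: 3/778 ≈ 0.0038560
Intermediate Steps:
R(c) = -c/6
Q = 256 (Q = (-16)² = 256)
1/(Q + R(-5*(-4)*(-1))) = 1/(256 - (-5*(-4))*(-1)/6) = 1/(256 - 10*(-1)/3) = 1/(256 - ⅙*(-20)) = 1/(256 + 10/3) = 1/(778/3) = 3/778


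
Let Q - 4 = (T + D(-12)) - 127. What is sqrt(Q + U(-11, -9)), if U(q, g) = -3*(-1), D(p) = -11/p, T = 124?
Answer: sqrt(177)/6 ≈ 2.2174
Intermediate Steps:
U(q, g) = 3
Q = 23/12 (Q = 4 + ((124 - 11/(-12)) - 127) = 4 + ((124 - 11*(-1/12)) - 127) = 4 + ((124 + 11/12) - 127) = 4 + (1499/12 - 127) = 4 - 25/12 = 23/12 ≈ 1.9167)
sqrt(Q + U(-11, -9)) = sqrt(23/12 + 3) = sqrt(59/12) = sqrt(177)/6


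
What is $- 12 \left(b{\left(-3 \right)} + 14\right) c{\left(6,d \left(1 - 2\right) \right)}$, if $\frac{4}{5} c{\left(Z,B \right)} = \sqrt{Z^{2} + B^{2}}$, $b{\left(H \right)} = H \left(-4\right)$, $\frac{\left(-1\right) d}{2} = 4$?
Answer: $-3900$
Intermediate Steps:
$d = -8$ ($d = \left(-2\right) 4 = -8$)
$b{\left(H \right)} = - 4 H$
$c{\left(Z,B \right)} = \frac{5 \sqrt{B^{2} + Z^{2}}}{4}$ ($c{\left(Z,B \right)} = \frac{5 \sqrt{Z^{2} + B^{2}}}{4} = \frac{5 \sqrt{B^{2} + Z^{2}}}{4}$)
$- 12 \left(b{\left(-3 \right)} + 14\right) c{\left(6,d \left(1 - 2\right) \right)} = - 12 \left(\left(-4\right) \left(-3\right) + 14\right) \frac{5 \sqrt{\left(- 8 \left(1 - 2\right)\right)^{2} + 6^{2}}}{4} = - 12 \left(12 + 14\right) \frac{5 \sqrt{\left(- 8 \left(1 - 2\right)\right)^{2} + 36}}{4} = \left(-12\right) 26 \frac{5 \sqrt{\left(\left(-8\right) \left(-1\right)\right)^{2} + 36}}{4} = - 312 \frac{5 \sqrt{8^{2} + 36}}{4} = - 312 \frac{5 \sqrt{64 + 36}}{4} = - 312 \frac{5 \sqrt{100}}{4} = - 312 \cdot \frac{5}{4} \cdot 10 = \left(-312\right) \frac{25}{2} = -3900$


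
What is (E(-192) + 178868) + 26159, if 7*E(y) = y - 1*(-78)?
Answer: 1435075/7 ≈ 2.0501e+5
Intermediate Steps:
E(y) = 78/7 + y/7 (E(y) = (y - 1*(-78))/7 = (y + 78)/7 = (78 + y)/7 = 78/7 + y/7)
(E(-192) + 178868) + 26159 = ((78/7 + (⅐)*(-192)) + 178868) + 26159 = ((78/7 - 192/7) + 178868) + 26159 = (-114/7 + 178868) + 26159 = 1251962/7 + 26159 = 1435075/7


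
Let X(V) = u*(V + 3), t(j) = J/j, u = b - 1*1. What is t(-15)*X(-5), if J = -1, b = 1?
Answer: 0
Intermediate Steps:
u = 0 (u = 1 - 1*1 = 1 - 1 = 0)
t(j) = -1/j
X(V) = 0 (X(V) = 0*(V + 3) = 0*(3 + V) = 0)
t(-15)*X(-5) = -1/(-15)*0 = -1*(-1/15)*0 = (1/15)*0 = 0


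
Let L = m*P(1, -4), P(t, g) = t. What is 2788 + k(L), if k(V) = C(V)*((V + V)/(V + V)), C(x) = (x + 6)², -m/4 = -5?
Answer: 3464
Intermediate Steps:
m = 20 (m = -4*(-5) = 20)
L = 20 (L = 20*1 = 20)
C(x) = (6 + x)²
k(V) = (6 + V)² (k(V) = (6 + V)²*((V + V)/(V + V)) = (6 + V)²*((2*V)/((2*V))) = (6 + V)²*((2*V)*(1/(2*V))) = (6 + V)²*1 = (6 + V)²)
2788 + k(L) = 2788 + (6 + 20)² = 2788 + 26² = 2788 + 676 = 3464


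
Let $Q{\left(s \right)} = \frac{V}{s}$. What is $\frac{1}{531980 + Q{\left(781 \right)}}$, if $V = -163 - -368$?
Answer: $\frac{781}{415476585} \approx 1.8798 \cdot 10^{-6}$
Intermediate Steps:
$V = 205$ ($V = -163 + 368 = 205$)
$Q{\left(s \right)} = \frac{205}{s}$
$\frac{1}{531980 + Q{\left(781 \right)}} = \frac{1}{531980 + \frac{205}{781}} = \frac{1}{\frac{415476585}{781}} = \frac{781}{415476585}$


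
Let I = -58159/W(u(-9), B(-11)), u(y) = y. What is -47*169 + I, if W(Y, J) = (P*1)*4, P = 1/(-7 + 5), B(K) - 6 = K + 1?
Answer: 42273/2 ≈ 21137.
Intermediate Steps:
B(K) = 7 + K (B(K) = 6 + (K + 1) = 6 + (1 + K) = 7 + K)
P = -½ (P = 1/(-2) = -½ ≈ -0.50000)
W(Y, J) = -2 (W(Y, J) = -½*1*4 = -½*4 = -2)
I = 58159/2 (I = -58159/(-2) = -58159*(-½) = 58159/2 ≈ 29080.)
-47*169 + I = -47*169 + 58159/2 = -7943 + 58159/2 = 42273/2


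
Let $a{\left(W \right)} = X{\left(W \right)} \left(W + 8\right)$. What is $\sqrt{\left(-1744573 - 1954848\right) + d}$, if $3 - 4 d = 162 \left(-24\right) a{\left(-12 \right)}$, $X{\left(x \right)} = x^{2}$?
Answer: $\frac{i \sqrt{17037169}}{2} \approx 2063.8 i$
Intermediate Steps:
$a{\left(W \right)} = W^{2} \left(8 + W\right)$ ($a{\left(W \right)} = W^{2} \left(W + 8\right) = W^{2} \left(8 + W\right)$)
$d = - \frac{2239485}{4}$ ($d = \frac{3}{4} - \frac{162 \left(-24\right) \left(-12\right)^{2} \left(8 - 12\right)}{4} = \frac{3}{4} - \frac{\left(-3888\right) 144 \left(-4\right)}{4} = \frac{3}{4} - \frac{\left(-3888\right) \left(-576\right)}{4} = \frac{3}{4} - 559872 = - \frac{2239485}{4} \approx -5.5987 \cdot 10^{5}$)
$\sqrt{\left(-1744573 - 1954848\right) + d} = \sqrt{\left(-1744573 - 1954848\right) - \frac{2239485}{4}} = \sqrt{-3699421 - \frac{2239485}{4}} = \sqrt{- \frac{17037169}{4}} = \frac{i \sqrt{17037169}}{2}$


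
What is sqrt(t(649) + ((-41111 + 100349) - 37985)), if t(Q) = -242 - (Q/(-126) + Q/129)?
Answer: sqrt(68530624694)/1806 ≈ 144.95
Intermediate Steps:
t(Q) = -242 + Q/5418 (t(Q) = -242 - (Q*(-1/126) + Q*(1/129)) = -242 - (-Q/126 + Q/129) = -242 - (-1)*Q/5418 = -242 + Q/5418)
sqrt(t(649) + ((-41111 + 100349) - 37985)) = sqrt((-242 + (1/5418)*649) + ((-41111 + 100349) - 37985)) = sqrt((-242 + 649/5418) + (59238 - 37985)) = sqrt(-1310507/5418 + 21253) = sqrt(113838247/5418) = sqrt(68530624694)/1806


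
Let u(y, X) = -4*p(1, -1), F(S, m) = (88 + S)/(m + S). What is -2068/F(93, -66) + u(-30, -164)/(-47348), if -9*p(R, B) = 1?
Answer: -5948376769/19282473 ≈ -308.49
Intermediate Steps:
p(R, B) = -1/9 (p(R, B) = -1/9*1 = -1/9)
F(S, m) = (88 + S)/(S + m)
u(y, X) = 4/9 (u(y, X) = -4*(-1/9) = 4/9)
-2068/F(93, -66) + u(-30, -164)/(-47348) = -2068*(93 - 66)/(88 + 93) + (4/9)/(-47348) = -2068/(181/27) + (4/9)*(-1/47348) = -2068/((1/27)*181) - 1/106533 = -2068/181/27 - 1/106533 = -2068*27/181 - 1/106533 = -55836/181 - 1/106533 = -5948376769/19282473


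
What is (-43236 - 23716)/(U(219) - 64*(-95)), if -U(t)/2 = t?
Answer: -33476/2821 ≈ -11.867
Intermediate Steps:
U(t) = -2*t
(-43236 - 23716)/(U(219) - 64*(-95)) = (-43236 - 23716)/(-2*219 - 64*(-95)) = -66952/(-438 + 6080) = -66952/5642 = -66952*1/5642 = -33476/2821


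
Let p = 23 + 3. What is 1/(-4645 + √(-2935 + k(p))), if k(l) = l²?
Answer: -4645/21578284 - 3*I*√251/21578284 ≈ -0.00021526 - 2.2026e-6*I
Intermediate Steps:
p = 26
1/(-4645 + √(-2935 + k(p))) = 1/(-4645 + √(-2935 + 26²)) = 1/(-4645 + √(-2935 + 676)) = 1/(-4645 + √(-2259)) = 1/(-4645 + 3*I*√251)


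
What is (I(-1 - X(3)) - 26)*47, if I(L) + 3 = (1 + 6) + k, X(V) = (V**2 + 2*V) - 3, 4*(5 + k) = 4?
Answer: -1222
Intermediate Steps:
k = -4 (k = -5 + (1/4)*4 = -5 + 1 = -4)
X(V) = -3 + V**2 + 2*V
I(L) = 0 (I(L) = -3 + ((1 + 6) - 4) = -3 + (7 - 4) = -3 + 3 = 0)
(I(-1 - X(3)) - 26)*47 = (0 - 26)*47 = -26*47 = -1222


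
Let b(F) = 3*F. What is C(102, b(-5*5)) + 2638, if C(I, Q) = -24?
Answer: 2614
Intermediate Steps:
C(102, b(-5*5)) + 2638 = -24 + 2638 = 2614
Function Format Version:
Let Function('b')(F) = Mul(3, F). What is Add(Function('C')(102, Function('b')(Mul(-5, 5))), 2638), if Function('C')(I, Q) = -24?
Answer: 2614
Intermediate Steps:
Add(Function('C')(102, Function('b')(Mul(-5, 5))), 2638) = Add(-24, 2638) = 2614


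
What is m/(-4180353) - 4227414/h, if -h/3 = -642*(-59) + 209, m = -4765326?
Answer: 2024063745692/53072368237 ≈ 38.138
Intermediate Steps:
h = -114261 (h = -3*(-642*(-59) + 209) = -3*(37878 + 209) = -3*38087 = -114261)
m/(-4180353) - 4227414/h = -4765326/(-4180353) - 4227414/(-114261) = -4765326*(-1/4180353) - 4227414*(-1/114261) = 1588442/1393451 + 1409138/38087 = 2024063745692/53072368237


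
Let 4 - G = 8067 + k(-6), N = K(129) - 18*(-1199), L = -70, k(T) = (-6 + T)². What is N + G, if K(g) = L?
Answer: 13305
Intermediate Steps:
K(g) = -70
N = 21512 (N = -70 - 18*(-1199) = -70 - 1*(-21582) = -70 + 21582 = 21512)
G = -8207 (G = 4 - (8067 + (-6 - 6)²) = 4 - (8067 + (-12)²) = 4 - (8067 + 144) = 4 - 1*8211 = 4 - 8211 = -8207)
N + G = 21512 - 8207 = 13305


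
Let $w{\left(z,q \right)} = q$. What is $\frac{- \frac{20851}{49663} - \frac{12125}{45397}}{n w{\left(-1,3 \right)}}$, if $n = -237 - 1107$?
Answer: $\frac{86040929}{505019471264} \approx 0.00017037$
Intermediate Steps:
$n = -1344$ ($n = -237 - 1107 = -1344$)
$\frac{- \frac{20851}{49663} - \frac{12125}{45397}}{n w{\left(-1,3 \right)}} = \frac{- \frac{20851}{49663} - \frac{12125}{45397}}{\left(-1344\right) 3} = \frac{\left(-20851\right) \frac{1}{49663} - \frac{12125}{45397}}{-4032} = \left(- \frac{20851}{49663} - \frac{12125}{45397}\right) \left(- \frac{1}{4032}\right) = \left(- \frac{1548736722}{2254551211}\right) \left(- \frac{1}{4032}\right) = \frac{86040929}{505019471264}$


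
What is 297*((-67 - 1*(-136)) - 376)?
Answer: -91179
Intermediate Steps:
297*((-67 - 1*(-136)) - 376) = 297*((-67 + 136) - 376) = 297*(69 - 376) = 297*(-307) = -91179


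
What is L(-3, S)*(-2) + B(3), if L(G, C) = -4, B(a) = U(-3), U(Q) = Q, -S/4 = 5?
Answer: 5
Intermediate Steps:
S = -20 (S = -4*5 = -20)
B(a) = -3
L(-3, S)*(-2) + B(3) = -4*(-2) - 3 = 8 - 3 = 5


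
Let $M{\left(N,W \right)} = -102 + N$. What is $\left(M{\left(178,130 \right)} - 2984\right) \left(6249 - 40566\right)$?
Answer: $99793836$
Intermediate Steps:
$\left(M{\left(178,130 \right)} - 2984\right) \left(6249 - 40566\right) = \left(\left(-102 + 178\right) - 2984\right) \left(6249 - 40566\right) = \left(76 - 2984\right) \left(-34317\right) = \left(-2908\right) \left(-34317\right) = 99793836$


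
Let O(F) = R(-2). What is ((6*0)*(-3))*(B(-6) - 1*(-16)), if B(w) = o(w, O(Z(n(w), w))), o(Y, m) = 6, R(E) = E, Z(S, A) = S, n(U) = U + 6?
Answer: 0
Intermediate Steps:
n(U) = 6 + U
O(F) = -2
B(w) = 6
((6*0)*(-3))*(B(-6) - 1*(-16)) = ((6*0)*(-3))*(6 - 1*(-16)) = (0*(-3))*(6 + 16) = 0*22 = 0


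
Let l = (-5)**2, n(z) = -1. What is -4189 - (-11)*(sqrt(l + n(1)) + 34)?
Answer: -3815 + 22*sqrt(6) ≈ -3761.1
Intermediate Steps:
l = 25
-4189 - (-11)*(sqrt(l + n(1)) + 34) = -4189 - (-11)*(sqrt(25 - 1) + 34) = -4189 - (-11)*(sqrt(24) + 34) = -4189 - (-11)*(2*sqrt(6) + 34) = -4189 - (-11)*(34 + 2*sqrt(6)) = -4189 - (-374 - 22*sqrt(6)) = -4189 + (374 + 22*sqrt(6)) = -3815 + 22*sqrt(6)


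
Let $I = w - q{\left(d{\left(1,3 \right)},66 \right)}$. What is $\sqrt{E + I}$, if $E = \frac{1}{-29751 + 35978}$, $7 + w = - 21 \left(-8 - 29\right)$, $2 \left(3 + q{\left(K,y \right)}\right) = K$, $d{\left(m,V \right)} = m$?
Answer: $\frac{\sqrt{119816409518}}{12454} \approx 27.794$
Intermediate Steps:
$q{\left(K,y \right)} = -3 + \frac{K}{2}$
$w = 770$ ($w = -7 - 21 \left(-8 - 29\right) = -7 - -777 = -7 + 777 = 770$)
$E = \frac{1}{6227} \approx 0.00016059$
$I = \frac{1545}{2}$ ($I = 770 - \left(-3 + \frac{1}{2} \cdot 1\right) = 770 - \left(-3 + \frac{1}{2}\right) = 770 - - \frac{5}{2} = 770 + \frac{5}{2} = \frac{1545}{2} \approx 772.5$)
$\sqrt{E + I} = \sqrt{\frac{1}{6227} + \frac{1545}{2}} = \sqrt{\frac{9620717}{12454}} = \frac{\sqrt{119816409518}}{12454}$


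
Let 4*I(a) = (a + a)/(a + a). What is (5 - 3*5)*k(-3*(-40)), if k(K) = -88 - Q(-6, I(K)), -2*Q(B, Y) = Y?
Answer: 3515/4 ≈ 878.75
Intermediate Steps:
I(a) = 1/4 (I(a) = ((a + a)/(a + a))/4 = ((2*a)/((2*a)))/4 = ((2*a)*(1/(2*a)))/4 = (1/4)*1 = 1/4)
Q(B, Y) = -Y/2
k(K) = -703/8 (k(K) = -88 - (-1)/(2*4) = -88 - 1*(-1/8) = -88 + 1/8 = -703/8)
(5 - 3*5)*k(-3*(-40)) = (5 - 3*5)*(-703/8) = (5 - 15)*(-703/8) = -10*(-703/8) = 3515/4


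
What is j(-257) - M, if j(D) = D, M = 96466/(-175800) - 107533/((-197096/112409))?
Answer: -266737439818433/4331184600 ≈ -61585.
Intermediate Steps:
M = 265624325376233/4331184600 (M = 96466*(-1/175800) - 107533/((-197096*1/112409)) = -48233/87900 - 107533/(-197096/112409) = -48233/87900 - 107533*(-112409/197096) = -48233/87900 + 12087676997/197096 = 265624325376233/4331184600 ≈ 61328.)
j(-257) - M = -257 - 1*265624325376233/4331184600 = -257 - 265624325376233/4331184600 = -266737439818433/4331184600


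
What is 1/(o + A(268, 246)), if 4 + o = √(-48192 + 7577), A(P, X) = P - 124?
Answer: 28/12043 - I*√40615/60215 ≈ 0.002325 - 0.0033469*I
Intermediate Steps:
A(P, X) = -124 + P
o = -4 + I*√40615 (o = -4 + √(-48192 + 7577) = -4 + √(-40615) = -4 + I*√40615 ≈ -4.0 + 201.53*I)
1/(o + A(268, 246)) = 1/((-4 + I*√40615) + (-124 + 268)) = 1/((-4 + I*√40615) + 144) = 1/(140 + I*√40615)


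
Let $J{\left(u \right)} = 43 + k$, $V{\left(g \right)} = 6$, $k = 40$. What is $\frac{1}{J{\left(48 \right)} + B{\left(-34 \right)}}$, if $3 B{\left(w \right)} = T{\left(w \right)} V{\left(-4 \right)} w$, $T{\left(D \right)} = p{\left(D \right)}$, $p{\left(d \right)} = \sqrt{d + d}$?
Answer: $\frac{83}{321321} + \frac{136 i \sqrt{17}}{321321} \approx 0.00025831 + 0.0017451 i$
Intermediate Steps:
$p{\left(d \right)} = \sqrt{2} \sqrt{d}$ ($p{\left(d \right)} = \sqrt{2 d} = \sqrt{2} \sqrt{d}$)
$T{\left(D \right)} = \sqrt{2} \sqrt{D}$
$J{\left(u \right)} = 83$ ($J{\left(u \right)} = 43 + 40 = 83$)
$B{\left(w \right)} = 2 \sqrt{2} w^{\frac{3}{2}}$ ($B{\left(w \right)} = \frac{\sqrt{2} \sqrt{w} 6 w}{3} = \frac{6 \sqrt{2} \sqrt{w} w}{3} = \frac{6 \sqrt{2} w^{\frac{3}{2}}}{3} = 2 \sqrt{2} w^{\frac{3}{2}}$)
$\frac{1}{J{\left(48 \right)} + B{\left(-34 \right)}} = \frac{1}{83 + 2 \sqrt{2} \left(-34\right)^{\frac{3}{2}}} = \frac{1}{83 + 2 \sqrt{2} \left(- 34 i \sqrt{34}\right)} = \frac{1}{83 - 136 i \sqrt{17}}$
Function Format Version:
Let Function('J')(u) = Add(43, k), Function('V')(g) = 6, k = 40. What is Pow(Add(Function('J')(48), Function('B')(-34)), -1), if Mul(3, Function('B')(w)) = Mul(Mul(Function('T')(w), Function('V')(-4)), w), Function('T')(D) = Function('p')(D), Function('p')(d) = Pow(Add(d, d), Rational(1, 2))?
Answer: Add(Rational(83, 321321), Mul(Rational(136, 321321), I, Pow(17, Rational(1, 2)))) ≈ Add(0.00025831, Mul(0.0017451, I))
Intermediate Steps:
Function('p')(d) = Mul(Pow(2, Rational(1, 2)), Pow(d, Rational(1, 2))) (Function('p')(d) = Pow(Mul(2, d), Rational(1, 2)) = Mul(Pow(2, Rational(1, 2)), Pow(d, Rational(1, 2))))
Function('T')(D) = Mul(Pow(2, Rational(1, 2)), Pow(D, Rational(1, 2)))
Function('J')(u) = 83 (Function('J')(u) = Add(43, 40) = 83)
Function('B')(w) = Mul(2, Pow(2, Rational(1, 2)), Pow(w, Rational(3, 2))) (Function('B')(w) = Mul(Rational(1, 3), Mul(Mul(Mul(Pow(2, Rational(1, 2)), Pow(w, Rational(1, 2))), 6), w)) = Mul(Rational(1, 3), Mul(Mul(6, Pow(2, Rational(1, 2)), Pow(w, Rational(1, 2))), w)) = Mul(Rational(1, 3), Mul(6, Pow(2, Rational(1, 2)), Pow(w, Rational(3, 2)))) = Mul(2, Pow(2, Rational(1, 2)), Pow(w, Rational(3, 2))))
Pow(Add(Function('J')(48), Function('B')(-34)), -1) = Pow(Add(83, Mul(2, Pow(2, Rational(1, 2)), Pow(-34, Rational(3, 2)))), -1) = Pow(Add(83, Mul(2, Pow(2, Rational(1, 2)), Mul(-34, I, Pow(34, Rational(1, 2))))), -1) = Pow(Add(83, Mul(-136, I, Pow(17, Rational(1, 2)))), -1)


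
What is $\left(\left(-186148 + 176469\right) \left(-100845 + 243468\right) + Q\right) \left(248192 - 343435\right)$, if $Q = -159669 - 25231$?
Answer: $131495620913831$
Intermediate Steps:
$Q = -184900$ ($Q = -159669 - 25231 = -184900$)
$\left(\left(-186148 + 176469\right) \left(-100845 + 243468\right) + Q\right) \left(248192 - 343435\right) = \left(\left(-186148 + 176469\right) \left(-100845 + 243468\right) - 184900\right) \left(248192 - 343435\right) = \left(\left(-9679\right) 142623 - 184900\right) \left(-95243\right) = \left(-1380448017 - 184900\right) \left(-95243\right) = \left(-1380632917\right) \left(-95243\right) = 131495620913831$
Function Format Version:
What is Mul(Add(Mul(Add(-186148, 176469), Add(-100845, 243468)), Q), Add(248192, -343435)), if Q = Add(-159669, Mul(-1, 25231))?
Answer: 131495620913831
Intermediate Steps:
Q = -184900 (Q = Add(-159669, -25231) = -184900)
Mul(Add(Mul(Add(-186148, 176469), Add(-100845, 243468)), Q), Add(248192, -343435)) = Mul(Add(Mul(Add(-186148, 176469), Add(-100845, 243468)), -184900), Add(248192, -343435)) = Mul(Add(Mul(-9679, 142623), -184900), -95243) = Mul(Add(-1380448017, -184900), -95243) = Mul(-1380632917, -95243) = 131495620913831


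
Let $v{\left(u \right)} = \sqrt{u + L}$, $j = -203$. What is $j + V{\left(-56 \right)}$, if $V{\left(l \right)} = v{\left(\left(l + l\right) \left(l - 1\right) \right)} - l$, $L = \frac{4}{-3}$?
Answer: $-147 + \frac{2 \sqrt{14361}}{3} \approx -67.108$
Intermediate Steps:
$L = - \frac{4}{3}$ ($L = 4 \left(- \frac{1}{3}\right) = - \frac{4}{3} \approx -1.3333$)
$v{\left(u \right)} = \sqrt{- \frac{4}{3} + u}$ ($v{\left(u \right)} = \sqrt{u - \frac{4}{3}} = \sqrt{- \frac{4}{3} + u}$)
$V{\left(l \right)} = - l + \frac{\sqrt{-12 + 18 l \left(-1 + l\right)}}{3}$ ($V{\left(l \right)} = \frac{\sqrt{-12 + 9 \left(l + l\right) \left(l - 1\right)}}{3} - l = \frac{\sqrt{-12 + 9 \cdot 2 l \left(-1 + l\right)}}{3} - l = \frac{\sqrt{-12 + 18 l \left(-1 + l\right)}}{3} - l = - l + \frac{\sqrt{-12 + 18 l \left(-1 + l\right)}}{3}$)
$j + V{\left(-56 \right)} = -203 - \left(-56 - \frac{\sqrt{6} \sqrt{-2 + 3 \left(-56\right) \left(-1 - 56\right)}}{3}\right) = -203 + \left(56 + \frac{\sqrt{6} \sqrt{-2 + 3 \left(-56\right) \left(-57\right)}}{3}\right) = -203 + \left(56 + \frac{\sqrt{6} \sqrt{-2 + 9576}}{3}\right) = -203 + \left(56 + \frac{\sqrt{6} \sqrt{9574}}{3}\right) = -203 + \left(56 + \frac{2 \sqrt{14361}}{3}\right) = -147 + \frac{2 \sqrt{14361}}{3}$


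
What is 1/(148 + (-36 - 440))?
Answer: -1/328 ≈ -0.0030488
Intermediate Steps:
1/(148 + (-36 - 440)) = 1/(148 - 476) = 1/(-328) = -1/328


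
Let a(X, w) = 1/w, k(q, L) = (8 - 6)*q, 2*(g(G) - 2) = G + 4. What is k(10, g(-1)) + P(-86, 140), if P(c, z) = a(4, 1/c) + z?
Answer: 74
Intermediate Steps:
g(G) = 4 + G/2 (g(G) = 2 + (G + 4)/2 = 2 + (4 + G)/2 = 2 + (2 + G/2) = 4 + G/2)
k(q, L) = 2*q
P(c, z) = c + z (P(c, z) = 1/(1/c) + z = c + z)
k(10, g(-1)) + P(-86, 140) = 2*10 + (-86 + 140) = 20 + 54 = 74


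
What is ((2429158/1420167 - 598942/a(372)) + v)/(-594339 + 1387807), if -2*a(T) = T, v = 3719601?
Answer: 27316322329249/5822094857306 ≈ 4.6918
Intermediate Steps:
a(T) = -T/2
((2429158/1420167 - 598942/a(372)) + v)/(-594339 + 1387807) = ((2429158/1420167 - 598942/((-½*372))) + 3719601)/(-594339 + 1387807) = ((2429158*(1/1420167) - 598942/(-186)) + 3719601)/793468 = ((2429158/1420167 - 598942*(-1/186)) + 3719601)*(1/793468) = ((2429158/1420167 + 299471/93) + 3719601)*(1/793468) = (47280527039/14675059 + 3719601)*(1/793468) = (54632644658498/14675059)*(1/793468) = 27316322329249/5822094857306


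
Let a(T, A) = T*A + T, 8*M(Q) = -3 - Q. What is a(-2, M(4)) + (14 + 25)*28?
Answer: 4367/4 ≈ 1091.8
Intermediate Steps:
M(Q) = -3/8 - Q/8 (M(Q) = (-3 - Q)/8 = -3/8 - Q/8)
a(T, A) = T + A*T (a(T, A) = A*T + T = T + A*T)
a(-2, M(4)) + (14 + 25)*28 = -2*(1 + (-3/8 - ⅛*4)) + (14 + 25)*28 = -2*(1 + (-3/8 - ½)) + 39*28 = -2*(1 - 7/8) + 1092 = -2*⅛ + 1092 = -¼ + 1092 = 4367/4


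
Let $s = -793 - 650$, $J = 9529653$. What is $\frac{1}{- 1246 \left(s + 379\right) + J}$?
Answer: $\frac{1}{10855397} \approx 9.212 \cdot 10^{-8}$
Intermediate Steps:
$s = -1443$ ($s = -793 - 650 = -1443$)
$\frac{1}{- 1246 \left(s + 379\right) + J} = \frac{1}{- 1246 \left(-1443 + 379\right) + 9529653} = \frac{1}{\left(-1246\right) \left(-1064\right) + 9529653} = \frac{1}{1325744 + 9529653} = \frac{1}{10855397}$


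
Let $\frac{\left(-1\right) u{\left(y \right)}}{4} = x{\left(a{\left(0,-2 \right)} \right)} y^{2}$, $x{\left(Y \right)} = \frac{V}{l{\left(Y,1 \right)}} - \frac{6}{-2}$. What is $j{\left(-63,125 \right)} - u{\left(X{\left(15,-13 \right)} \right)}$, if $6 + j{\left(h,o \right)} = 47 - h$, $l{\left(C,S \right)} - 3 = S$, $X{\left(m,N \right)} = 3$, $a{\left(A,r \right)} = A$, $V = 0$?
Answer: $212$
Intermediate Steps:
$l{\left(C,S \right)} = 3 + S$
$j{\left(h,o \right)} = 41 - h$ ($j{\left(h,o \right)} = -6 - \left(-47 + h\right) = 41 - h$)
$x{\left(Y \right)} = 3$ ($x{\left(Y \right)} = \frac{0}{3 + 1} - \frac{6}{-2} = \frac{0}{4} - -3 = 0 \cdot \frac{1}{4} + 3 = 0 + 3 = 3$)
$u{\left(y \right)} = - 12 y^{2}$ ($u{\left(y \right)} = - 4 \cdot 3 y^{2} = - 12 y^{2}$)
$j{\left(-63,125 \right)} - u{\left(X{\left(15,-13 \right)} \right)} = \left(41 - -63\right) - - 12 \cdot 3^{2} = \left(41 + 63\right) - \left(-12\right) 9 = 104 - -108 = 104 + 108 = 212$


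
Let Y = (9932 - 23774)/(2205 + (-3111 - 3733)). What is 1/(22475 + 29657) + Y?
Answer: 721615783/241840348 ≈ 2.9839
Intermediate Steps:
Y = 13842/4639 (Y = -13842/(2205 - 6844) = -13842/(-4639) = -13842*(-1/4639) = 13842/4639 ≈ 2.9838)
1/(22475 + 29657) + Y = 1/(22475 + 29657) + 13842/4639 = 1/52132 + 13842/4639 = 721615783/241840348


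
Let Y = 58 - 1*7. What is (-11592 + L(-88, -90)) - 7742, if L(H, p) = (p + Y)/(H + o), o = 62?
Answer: -38665/2 ≈ -19333.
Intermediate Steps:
Y = 51 (Y = 58 - 7 = 51)
L(H, p) = (51 + p)/(62 + H) (L(H, p) = (p + 51)/(H + 62) = (51 + p)/(62 + H))
(-11592 + L(-88, -90)) - 7742 = (-11592 + (51 - 90)/(62 - 88)) - 7742 = (-11592 - 39/(-26)) - 7742 = (-11592 - 1/26*(-39)) - 7742 = (-11592 + 3/2) - 7742 = -23181/2 - 7742 = -38665/2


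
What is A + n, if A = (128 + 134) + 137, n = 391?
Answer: 790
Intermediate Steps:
A = 399 (A = 262 + 137 = 399)
A + n = 399 + 391 = 790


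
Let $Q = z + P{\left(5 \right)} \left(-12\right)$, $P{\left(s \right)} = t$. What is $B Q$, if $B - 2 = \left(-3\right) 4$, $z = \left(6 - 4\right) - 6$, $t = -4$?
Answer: $-440$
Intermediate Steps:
$P{\left(s \right)} = -4$
$z = -4$ ($z = \left(6 - 4\right) - 6 = 2 - 6 = -4$)
$Q = 44$ ($Q = -4 - -48 = -4 + 48 = 44$)
$B = -10$ ($B = 2 - 12 = -10$)
$B Q = \left(-10\right) 44 = -440$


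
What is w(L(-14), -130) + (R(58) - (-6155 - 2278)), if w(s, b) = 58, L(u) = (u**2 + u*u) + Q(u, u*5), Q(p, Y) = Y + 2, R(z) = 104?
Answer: 8595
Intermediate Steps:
Q(p, Y) = 2 + Y
L(u) = 2 + 2*u**2 + 5*u (L(u) = (u**2 + u*u) + (2 + u*5) = (u**2 + u**2) + (2 + 5*u) = 2*u**2 + (2 + 5*u) = 2 + 2*u**2 + 5*u)
w(L(-14), -130) + (R(58) - (-6155 - 2278)) = 58 + (104 - (-6155 - 2278)) = 58 + (104 - 1*(-8433)) = 58 + (104 + 8433) = 58 + 8537 = 8595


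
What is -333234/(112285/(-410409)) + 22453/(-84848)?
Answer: 682588199970799/560421040 ≈ 1.2180e+6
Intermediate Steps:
-333234/(112285/(-410409)) + 22453/(-84848) = -333234/(112285*(-1/410409)) + 22453*(-1/84848) = -333234/(-112285/410409) - 22453/84848 = -333234*(-410409/112285) - 22453/84848 = 8044837218/6605 - 22453/84848 = 682588199970799/560421040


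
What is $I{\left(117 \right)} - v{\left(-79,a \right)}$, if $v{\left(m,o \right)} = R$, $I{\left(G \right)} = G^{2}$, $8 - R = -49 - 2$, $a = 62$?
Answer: $13630$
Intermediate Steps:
$R = 59$ ($R = 8 - \left(-49 - 2\right) = 8 - -51 = 8 + 51 = 59$)
$v{\left(m,o \right)} = 59$
$I{\left(117 \right)} - v{\left(-79,a \right)} = 117^{2} - 59 = 13689 - 59 = 13630$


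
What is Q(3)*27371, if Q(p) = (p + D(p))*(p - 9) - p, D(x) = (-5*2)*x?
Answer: 4351989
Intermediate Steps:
D(x) = -10*x
Q(p) = -p - 9*p*(-9 + p) (Q(p) = (p - 10*p)*(p - 9) - p = (-9*p)*(-9 + p) - p = -9*p*(-9 + p) - p = -p - 9*p*(-9 + p))
Q(3)*27371 = (3*(80 - 9*3))*27371 = (3*(80 - 27))*27371 = (3*53)*27371 = 159*27371 = 4351989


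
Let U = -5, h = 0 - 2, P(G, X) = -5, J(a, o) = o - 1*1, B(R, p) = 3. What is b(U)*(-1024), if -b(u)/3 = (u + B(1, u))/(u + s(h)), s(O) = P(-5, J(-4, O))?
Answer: 3072/5 ≈ 614.40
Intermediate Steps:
J(a, o) = -1 + o (J(a, o) = o - 1 = -1 + o)
h = -2
s(O) = -5
b(u) = -3*(3 + u)/(-5 + u) (b(u) = -3*(u + 3)/(u - 5) = -3*(3 + u)/(-5 + u))
b(U)*(-1024) = (3*(-3 - 1*(-5))/(-5 - 5))*(-1024) = (3*(-3 + 5)/(-10))*(-1024) = (3*(-⅒)*2)*(-1024) = -⅗*(-1024) = 3072/5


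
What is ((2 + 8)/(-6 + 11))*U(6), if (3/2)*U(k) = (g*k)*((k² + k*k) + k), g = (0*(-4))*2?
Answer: 0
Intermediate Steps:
g = 0 (g = 0*2 = 0)
U(k) = 0 (U(k) = 2*((0*k)*((k² + k*k) + k))/3 = 2*(0*((k² + k²) + k))/3 = 2*(0*(2*k² + k))/3 = 2*(0*(k + 2*k²))/3 = (⅔)*0 = 0)
((2 + 8)/(-6 + 11))*U(6) = ((2 + 8)/(-6 + 11))*0 = (10/5)*0 = (10*(⅕))*0 = 2*0 = 0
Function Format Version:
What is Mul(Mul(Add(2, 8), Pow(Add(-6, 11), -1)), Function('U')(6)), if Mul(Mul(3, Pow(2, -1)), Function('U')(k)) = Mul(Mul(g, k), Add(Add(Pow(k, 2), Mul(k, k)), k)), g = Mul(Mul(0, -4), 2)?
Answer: 0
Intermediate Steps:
g = 0 (g = Mul(0, 2) = 0)
Function('U')(k) = 0 (Function('U')(k) = Mul(Rational(2, 3), Mul(Mul(0, k), Add(Add(Pow(k, 2), Mul(k, k)), k))) = Mul(Rational(2, 3), Mul(0, Add(Add(Pow(k, 2), Pow(k, 2)), k))) = Mul(Rational(2, 3), Mul(0, Add(Mul(2, Pow(k, 2)), k))) = Mul(Rational(2, 3), Mul(0, Add(k, Mul(2, Pow(k, 2))))) = Mul(Rational(2, 3), 0) = 0)
Mul(Mul(Add(2, 8), Pow(Add(-6, 11), -1)), Function('U')(6)) = Mul(Mul(Add(2, 8), Pow(Add(-6, 11), -1)), 0) = Mul(Mul(10, Pow(5, -1)), 0) = Mul(Mul(10, Rational(1, 5)), 0) = Mul(2, 0) = 0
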